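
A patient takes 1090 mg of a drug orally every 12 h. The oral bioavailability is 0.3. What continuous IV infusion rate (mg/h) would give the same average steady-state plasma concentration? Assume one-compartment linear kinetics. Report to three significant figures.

27.3 mg/h

Equivalent systemic input: infusion rate = F·D/τ.
Rate = 0.3 × 1090 / 12 = 27.25 mg/h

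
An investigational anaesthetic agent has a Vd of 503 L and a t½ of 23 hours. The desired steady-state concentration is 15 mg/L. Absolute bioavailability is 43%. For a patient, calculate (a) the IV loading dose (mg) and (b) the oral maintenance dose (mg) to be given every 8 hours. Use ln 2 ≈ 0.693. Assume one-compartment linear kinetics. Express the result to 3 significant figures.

LD = Vd × C = 503.0 × 15 = 7545 mg
CL = 0.693 × Vd / t½ = 0.693 × 503.0 / 23 = 15.16 L/h
D = CL × Css × τ / F = 15.16 × 15 × 8 / 0.43 = 4231 mg

(a) 7550 mg; (b) 4230 mg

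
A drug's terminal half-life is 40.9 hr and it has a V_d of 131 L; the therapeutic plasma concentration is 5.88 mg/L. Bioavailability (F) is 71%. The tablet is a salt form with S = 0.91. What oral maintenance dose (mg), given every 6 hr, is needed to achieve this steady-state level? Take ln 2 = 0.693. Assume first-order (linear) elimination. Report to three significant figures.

121 mg

CL = ln 2 · Vd / t½ = 0.693 × 131.0 / 40.9 = 2.220 L/h
D = CL × Css × τ / F / S = 2.220 × 5.88 × 6 / 0.71 / 0.91 = 121.2 mg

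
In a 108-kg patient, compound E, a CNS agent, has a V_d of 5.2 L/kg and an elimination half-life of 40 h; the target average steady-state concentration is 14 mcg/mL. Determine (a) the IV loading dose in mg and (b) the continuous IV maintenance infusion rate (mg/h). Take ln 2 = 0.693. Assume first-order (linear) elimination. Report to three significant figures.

Vd = 5.2 L/kg × 108 kg = 561.6 L
LD = Vd × C = 561.6 × 14 = 7862 mg
CL = 0.693 × Vd / t½ = 0.693 × 561.6 / 40 = 9.730 L/h
Infusion rate = CL × Css = 9.730 × 14 = 136.2 mg/h

(a) 7860 mg; (b) 136 mg/h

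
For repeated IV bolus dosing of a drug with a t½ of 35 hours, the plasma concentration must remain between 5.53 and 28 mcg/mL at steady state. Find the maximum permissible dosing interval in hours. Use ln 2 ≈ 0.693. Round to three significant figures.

k = 0.693 / t½ = 0.693 / 35 = 0.01980 h⁻¹
Between IV bolus doses, concentration decays as C = C₀·e^(−kτ), so C_peak/C_trough = e^(kτ).
τ_max = ln(C_peak/C_trough) / k = ln(28/5.53) / 0.01980 = 1.622 / 0.01980 = 81.92 h

81.9 h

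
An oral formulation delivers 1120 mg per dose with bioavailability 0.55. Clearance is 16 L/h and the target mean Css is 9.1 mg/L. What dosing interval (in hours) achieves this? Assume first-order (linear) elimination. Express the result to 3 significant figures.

4.23 h

F·D/τ = CL·Css → τ = F·D / (CL·Css).
τ = 0.55 × 1120 / (16 × 9.1) = 4.231 h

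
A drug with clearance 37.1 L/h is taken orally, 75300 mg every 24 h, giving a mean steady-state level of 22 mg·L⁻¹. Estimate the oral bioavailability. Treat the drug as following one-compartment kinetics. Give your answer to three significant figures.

0.260

F·D/τ = CL·Css at steady state → F = CL·Css·τ / D.
F = 37.1 × 22 × 24 / 75300 = 0.260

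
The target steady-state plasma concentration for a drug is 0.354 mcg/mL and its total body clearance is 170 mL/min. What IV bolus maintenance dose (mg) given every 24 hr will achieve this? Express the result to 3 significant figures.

Convert clearance: 170 mL/min × 60 min/h ÷ 1000 mL/L = 10.20 L/h
D = CL × Css × τ = 10.20 × 0.354 × 24 = 86.66 mg

86.7 mg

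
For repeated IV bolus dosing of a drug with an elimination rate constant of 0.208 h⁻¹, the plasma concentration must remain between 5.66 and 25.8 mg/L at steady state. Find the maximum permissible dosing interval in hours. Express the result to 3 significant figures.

Between IV bolus doses, concentration decays as C = C₀·e^(−kτ), so C_peak/C_trough = e^(kτ).
τ_max = ln(C_peak/C_trough) / k = ln(25.8/5.66) / 0.2080 = 1.517 / 0.2080 = 7.293 h

7.29 h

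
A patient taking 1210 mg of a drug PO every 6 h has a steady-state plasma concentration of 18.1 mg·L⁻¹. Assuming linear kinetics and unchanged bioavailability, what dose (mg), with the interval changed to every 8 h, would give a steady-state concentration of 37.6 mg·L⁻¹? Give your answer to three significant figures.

For first-order elimination, Css ∝ F·D/(CL·τ); F and CL are unchanged, so Css ∝ D/τ.
D₂ = D₁ × (Css,target / Css,current) × (τ₂/τ₁) = 1210 × (37.6/18.1) × (8/6) = 3351 mg

3350 mg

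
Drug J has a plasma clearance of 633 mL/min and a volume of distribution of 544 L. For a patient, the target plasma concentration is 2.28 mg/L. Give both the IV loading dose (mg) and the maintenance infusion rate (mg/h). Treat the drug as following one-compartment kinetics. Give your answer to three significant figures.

(a) 1240 mg; (b) 86.6 mg/h

Loading dose = Vd × C = 544.0 × 2.28 = 1240 mg
Convert clearance: 633 mL/min × 60 min/h ÷ 1000 mL/L = 37.98 L/h
Maintenance infusion rate = CL × Css = 37.98 × 2.28 = 86.59 mg/h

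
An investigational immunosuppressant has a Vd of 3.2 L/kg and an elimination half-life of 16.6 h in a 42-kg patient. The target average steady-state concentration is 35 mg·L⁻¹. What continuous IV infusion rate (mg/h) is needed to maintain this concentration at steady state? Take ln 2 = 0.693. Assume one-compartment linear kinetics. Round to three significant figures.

Vd(total) = 42 kg × 3.2 L/kg = 134.4 L
k = 0.693/16.6 = 0.04175 h⁻¹, so CL = k·Vd = 0.04175 × 134.4 = 5.611 L/h
Infusion rate = CL × Css = 5.611 × 35 = 196.4 mg/h

196 mg/h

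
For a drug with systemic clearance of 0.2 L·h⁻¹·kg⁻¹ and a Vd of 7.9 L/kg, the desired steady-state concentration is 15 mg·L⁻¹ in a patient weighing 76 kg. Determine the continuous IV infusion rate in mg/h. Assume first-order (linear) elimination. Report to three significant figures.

228 mg/h

CL = 0.2 L·h⁻¹·kg⁻¹ × 76 kg = 15.20 L/h
Rate = CL × Css = 15.20 × 15 = 228.0 mg/h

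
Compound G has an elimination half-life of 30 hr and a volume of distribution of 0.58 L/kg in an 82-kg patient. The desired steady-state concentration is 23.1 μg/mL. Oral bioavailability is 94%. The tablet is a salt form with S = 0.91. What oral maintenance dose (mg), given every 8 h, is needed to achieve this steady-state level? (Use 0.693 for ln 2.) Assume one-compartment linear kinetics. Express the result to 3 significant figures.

237 mg

Vd(total) = 82 kg × 0.58 L/kg = 47.56 L
CL = ln 2 · Vd / t½ = 0.693 × 47.56 / 30 = 1.099 L/h
D = CL × Css × τ / F / S = 1.099 × 23.1 × 8 / 0.94 / 0.91 = 237.4 mg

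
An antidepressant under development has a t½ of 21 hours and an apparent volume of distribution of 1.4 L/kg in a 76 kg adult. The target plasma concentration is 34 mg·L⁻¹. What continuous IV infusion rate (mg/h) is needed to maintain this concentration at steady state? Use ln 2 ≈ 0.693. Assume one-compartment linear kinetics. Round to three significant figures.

Vd = 1.4 L/kg × 76 kg = 106.4 L
k = 0.693/21 = 0.03300 h⁻¹, so CL = k·Vd = 0.03300 × 106.4 = 3.511 L/h
Infusion rate = CL × Css = 3.511 × 34 = 119.4 mg/h

119 mg/h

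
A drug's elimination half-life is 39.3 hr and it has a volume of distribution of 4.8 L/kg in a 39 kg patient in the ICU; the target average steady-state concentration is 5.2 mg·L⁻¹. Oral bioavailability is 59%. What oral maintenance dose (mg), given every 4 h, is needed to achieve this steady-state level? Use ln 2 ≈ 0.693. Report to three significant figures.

116 mg

Vd(total) = 39 kg × 4.8 L/kg = 187.2 L
k = 0.693/39.3 = 0.01763 h⁻¹, so CL = k·Vd = 0.01763 × 187.2 = 3.300 L/h
D = CL × Css × τ / F = 3.300 × 5.2 × 4 / 0.59 = 116.3 mg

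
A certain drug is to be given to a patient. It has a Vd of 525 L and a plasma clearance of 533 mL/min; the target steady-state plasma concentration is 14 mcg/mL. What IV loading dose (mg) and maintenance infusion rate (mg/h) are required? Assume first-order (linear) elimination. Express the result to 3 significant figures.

Loading dose = Vd × C = 525.0 × 14 = 7350 mg
CL = 533 mL/min × 60/1000 = 31.98 L/h
Infusion rate = 31.98 L/h × 14 mg/L = 447.7 mg/h

(a) 7350 mg; (b) 448 mg/h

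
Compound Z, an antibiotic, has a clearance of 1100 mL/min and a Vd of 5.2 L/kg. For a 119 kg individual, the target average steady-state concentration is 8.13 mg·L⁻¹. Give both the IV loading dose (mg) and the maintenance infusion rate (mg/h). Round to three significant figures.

(a) 5030 mg; (b) 537 mg/h

Total Vd = 5.2 × 119 = 618.8 L
LD = Vd · C_target = 618.8 × 8.13 = 5031 mg
CL = 1100 mL/min = 1100 × 0.06 = 66.00 L/h
Maintenance infusion rate = CL × Css = 66.00 × 8.13 = 536.6 mg/h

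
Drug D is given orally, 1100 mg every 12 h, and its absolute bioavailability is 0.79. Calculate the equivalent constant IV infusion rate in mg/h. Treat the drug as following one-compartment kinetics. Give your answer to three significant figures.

Equivalent systemic input: infusion rate = F·D/τ.
Rate = 0.79 × 1100 / 12 = 72.42 mg/h

72.4 mg/h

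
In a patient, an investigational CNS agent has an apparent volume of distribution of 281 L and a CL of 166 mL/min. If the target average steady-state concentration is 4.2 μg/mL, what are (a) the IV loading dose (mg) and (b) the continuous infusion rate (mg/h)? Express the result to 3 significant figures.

Loading dose = Vd × C = 281.0 × 4.2 = 1180 mg
CL = 166 mL/min = 166 × 0.06 = 9.960 L/h
Maintenance infusion rate = CL × Css = 9.960 × 4.2 = 41.83 mg/h

(a) 1180 mg; (b) 41.8 mg/h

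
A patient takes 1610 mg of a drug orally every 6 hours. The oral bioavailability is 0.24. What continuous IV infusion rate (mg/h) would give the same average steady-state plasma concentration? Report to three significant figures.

Equivalent systemic input: infusion rate = F·D/τ.
Rate = 0.24 × 1610 / 6 = 64.40 mg/h

64.4 mg/h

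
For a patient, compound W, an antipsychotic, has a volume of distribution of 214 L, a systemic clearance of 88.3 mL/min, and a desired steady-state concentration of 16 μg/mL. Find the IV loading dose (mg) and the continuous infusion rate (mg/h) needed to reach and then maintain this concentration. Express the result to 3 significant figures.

Loading dose = Vd × C = 214.0 × 16 = 3424 mg
CL = 88.3 mL/min = 88.3 × 0.06 = 5.298 L/h
Maintenance infusion rate = CL × Css = 5.298 × 16 = 84.77 mg/h

(a) 3420 mg; (b) 84.8 mg/h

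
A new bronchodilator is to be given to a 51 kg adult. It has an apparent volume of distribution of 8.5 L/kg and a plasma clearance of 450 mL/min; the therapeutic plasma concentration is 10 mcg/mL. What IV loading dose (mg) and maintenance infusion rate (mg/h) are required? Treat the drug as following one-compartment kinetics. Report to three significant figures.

(a) 4340 mg; (b) 270 mg/h

Vd = 8.5 L/kg × 51 kg = 433.5 L
LD = Vd · C_target = 433.5 × 10 = 4335 mg
CL = 450 mL/min × 60/1000 = 27.00 L/h
Infusion rate = 27.00 L/h × 10 mg/L = 270.0 mg/h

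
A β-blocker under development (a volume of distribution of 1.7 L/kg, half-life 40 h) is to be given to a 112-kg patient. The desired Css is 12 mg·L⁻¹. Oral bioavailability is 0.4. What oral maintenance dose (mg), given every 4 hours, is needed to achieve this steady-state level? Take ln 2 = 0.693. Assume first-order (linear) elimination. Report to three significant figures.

Vd(total) = 112 kg × 1.7 L/kg = 190.4 L
k = 0.693/40 = 0.01733 h⁻¹, so CL = k·Vd = 0.01733 × 190.4 = 3.300 L/h
D = CL × Css × τ / F = 3.300 × 12 × 4 / 0.4 = 396.0 mg

396 mg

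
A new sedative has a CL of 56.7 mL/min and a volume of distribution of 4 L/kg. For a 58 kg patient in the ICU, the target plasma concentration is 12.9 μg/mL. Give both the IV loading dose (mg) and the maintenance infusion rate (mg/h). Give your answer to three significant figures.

Vd = 4 L/kg × 58 kg = 232.0 L
LD = Vd · C_target = 232.0 × 12.9 = 2993 mg
CL = 56.7 mL/min × 60/1000 = 3.402 L/h
Maintenance: replace elimination → rate = CL × Css = 3.402 × 12.9 = 43.89 mg/h

(a) 2990 mg; (b) 43.9 mg/h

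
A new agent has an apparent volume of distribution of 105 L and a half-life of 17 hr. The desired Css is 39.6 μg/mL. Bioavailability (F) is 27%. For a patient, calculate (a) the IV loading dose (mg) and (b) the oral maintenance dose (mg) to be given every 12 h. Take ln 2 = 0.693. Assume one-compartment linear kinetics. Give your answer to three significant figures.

LD = Vd × C = 105.0 × 39.6 = 4158 mg
CL = 0.693 × Vd / t½ = 0.693 × 105.0 / 17 = 4.280 L/h
D = CL × Css × τ / F = 4.280 × 39.6 × 12 / 0.27 = 7533 mg

(a) 4160 mg; (b) 7530 mg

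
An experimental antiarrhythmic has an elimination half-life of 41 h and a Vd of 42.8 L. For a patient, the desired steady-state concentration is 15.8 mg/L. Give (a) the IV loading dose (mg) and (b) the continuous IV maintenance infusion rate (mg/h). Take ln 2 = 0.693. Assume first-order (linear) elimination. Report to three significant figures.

(a) 676 mg; (b) 11.4 mg/h

LD = Vd × C = 42.80 × 15.8 = 676.2 mg
CL = 0.693 × Vd / t½ = 0.693 × 42.80 / 41 = 0.7234 L/h
Infusion rate = CL × Css = 0.7234 × 15.8 = 11.43 mg/h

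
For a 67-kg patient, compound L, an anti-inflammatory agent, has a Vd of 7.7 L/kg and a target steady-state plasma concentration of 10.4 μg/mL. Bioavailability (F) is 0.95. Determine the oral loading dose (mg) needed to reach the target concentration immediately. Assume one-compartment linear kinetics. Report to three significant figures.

Vd(total) = 67 kg × 7.7 L/kg = 515.9 L
The loading dose fills Vd to the target concentration.
LD = Vd × C / F = 515.9 × 10.40 / 0.95 = 5648 mg

5650 mg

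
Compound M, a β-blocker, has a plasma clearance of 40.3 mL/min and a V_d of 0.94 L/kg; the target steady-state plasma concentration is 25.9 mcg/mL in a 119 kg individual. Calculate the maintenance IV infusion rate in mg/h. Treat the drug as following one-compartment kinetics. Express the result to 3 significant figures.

62.6 mg/h

CL = 40.3 mL/min × 60/1000 = 2.418 L/h
R₀ = 2.418 × 25.9 = 62.63 mg/h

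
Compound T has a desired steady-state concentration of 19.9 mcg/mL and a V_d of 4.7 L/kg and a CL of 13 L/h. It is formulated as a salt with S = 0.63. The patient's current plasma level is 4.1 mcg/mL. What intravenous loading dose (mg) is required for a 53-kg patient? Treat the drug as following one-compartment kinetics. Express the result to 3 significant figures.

Vd = 4.7 L/kg × 53 kg = 249.1 L
Concentration deficit ΔC = 19.9 − 4.1 = 15.80 mg/L
LD = Vd × ΔC / S = 249.1 × 15.80 / 0.63 = 6247 mg

6250 mg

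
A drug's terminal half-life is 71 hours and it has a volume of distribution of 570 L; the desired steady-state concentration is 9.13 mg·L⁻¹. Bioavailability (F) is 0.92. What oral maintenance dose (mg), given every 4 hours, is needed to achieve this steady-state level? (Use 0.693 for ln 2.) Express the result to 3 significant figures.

CL = ln 2 · Vd / t½ = 0.693 × 570.0 / 71 = 5.564 L/h
D = CL × Css × τ / F = 5.564 × 9.13 × 4 / 0.92 = 220.9 mg

221 mg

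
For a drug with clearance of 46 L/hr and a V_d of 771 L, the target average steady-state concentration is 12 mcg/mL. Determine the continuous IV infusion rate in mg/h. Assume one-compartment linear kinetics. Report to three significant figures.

Vd does not affect the maintenance rate; only clearance governs steady-state input.
Infusion rate = CL · Css = 46.00 L/h × 12 mg/L = 552.0 mg/h

552 mg/h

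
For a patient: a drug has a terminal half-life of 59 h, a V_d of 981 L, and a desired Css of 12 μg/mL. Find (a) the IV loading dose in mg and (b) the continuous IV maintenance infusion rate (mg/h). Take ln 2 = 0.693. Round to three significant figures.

LD = Vd × C = 981.0 × 12 = 11770 mg
CL = 0.693 × Vd / t½ = 0.693 × 981.0 / 59 = 11.52 L/h
Infusion rate = CL × Css = 11.52 × 12 = 138.2 mg/h

(a) 11800 mg; (b) 138 mg/h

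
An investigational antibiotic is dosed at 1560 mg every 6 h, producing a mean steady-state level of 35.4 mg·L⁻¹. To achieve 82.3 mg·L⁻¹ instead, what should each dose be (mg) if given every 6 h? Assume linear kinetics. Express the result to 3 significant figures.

With linear kinetics, Css is proportional to dose rate (D/τ) at fixed clearance.
D₂ = D₁ × (Css,target / Css,current) = 1560 × 82.3/35.4 = 3627 mg

3630 mg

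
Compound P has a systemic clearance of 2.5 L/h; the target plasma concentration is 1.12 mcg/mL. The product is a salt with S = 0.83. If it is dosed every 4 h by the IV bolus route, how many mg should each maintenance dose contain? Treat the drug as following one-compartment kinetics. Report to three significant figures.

13.5 mg

D = CL × Css × τ / S = 2.500 × 1.12 × 4 / 0.83 = 13.49 mg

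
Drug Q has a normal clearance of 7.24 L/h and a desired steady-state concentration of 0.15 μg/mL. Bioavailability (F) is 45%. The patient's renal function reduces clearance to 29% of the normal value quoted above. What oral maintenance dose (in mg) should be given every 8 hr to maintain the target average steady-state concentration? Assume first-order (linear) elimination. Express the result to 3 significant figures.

5.60 mg

Patient clearance = 0.29 × 7.240 = 2.100 L/h
At steady state, dose per interval replaces the amount cleared in that interval: F·D/τ = CL·Css.
D = CL × Css × τ / F = 2.100 × 0.15 × 8 / 0.45 = 5.600 mg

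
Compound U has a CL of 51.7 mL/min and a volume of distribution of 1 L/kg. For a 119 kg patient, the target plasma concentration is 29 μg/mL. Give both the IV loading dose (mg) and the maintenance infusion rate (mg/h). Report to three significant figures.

Vd(total) = 119 kg × 1 L/kg = 119.0 L
Loading dose = Vd × C = 119.0 × 29 = 3451 mg
CL = 51.7 mL/min × 60/1000 = 3.102 L/h
Maintenance: replace elimination → rate = CL × Css = 3.102 × 29 = 89.96 mg/h

(a) 3450 mg; (b) 90.0 mg/h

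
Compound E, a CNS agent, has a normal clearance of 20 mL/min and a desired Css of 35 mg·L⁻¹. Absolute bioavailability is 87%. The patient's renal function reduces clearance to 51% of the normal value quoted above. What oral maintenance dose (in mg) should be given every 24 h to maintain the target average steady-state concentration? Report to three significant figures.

CL = 20 mL/min = 20 × 0.06 = 1.200 L/h
Patient clearance = 0.51 × 1.200 = 0.6120 L/h
At steady state, dose per interval replaces the amount cleared in that interval: F·D/τ = CL·Css.
D = CL × Css × τ / F = 0.6120 × 35 × 24 / 0.87 = 590.9 mg

591 mg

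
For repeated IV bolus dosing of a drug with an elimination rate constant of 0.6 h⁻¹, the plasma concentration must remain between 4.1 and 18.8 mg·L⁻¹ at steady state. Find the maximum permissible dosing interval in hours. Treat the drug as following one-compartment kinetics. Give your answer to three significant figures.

Between IV bolus doses, concentration decays as C = C₀·e^(−kτ), so C_peak/C_trough = e^(kτ).
τ_max = ln(C_peak/C_trough) / k = ln(18.8/4.1) / 0.6000 = 1.523 / 0.6000 = 2.538 h

2.54 h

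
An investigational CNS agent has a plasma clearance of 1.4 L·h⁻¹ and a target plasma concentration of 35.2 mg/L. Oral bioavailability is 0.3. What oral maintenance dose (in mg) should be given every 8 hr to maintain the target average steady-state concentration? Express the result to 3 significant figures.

1310 mg

D = CL × Css × τ / F = 1.400 × 35.2 × 8 / 0.3 = 1314 mg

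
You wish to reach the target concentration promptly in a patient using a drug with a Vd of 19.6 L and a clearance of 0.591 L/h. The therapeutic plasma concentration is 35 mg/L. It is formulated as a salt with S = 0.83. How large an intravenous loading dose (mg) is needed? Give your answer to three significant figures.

LD is governed by Vd — clearance does not enter the loading-dose calculation.
LD = Vd × C / S = 19.60 × 35.00 / 0.83 = 826.5 mg

827 mg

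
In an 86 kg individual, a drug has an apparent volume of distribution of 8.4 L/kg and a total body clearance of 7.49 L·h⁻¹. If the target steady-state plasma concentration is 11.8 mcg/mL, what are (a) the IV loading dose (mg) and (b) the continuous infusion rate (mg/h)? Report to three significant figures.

(a) 8520 mg; (b) 88.4 mg/h

Total Vd = 8.4 × 86 = 722.4 L
LD = Vd · C_target = 722.4 × 11.8 = 8524 mg
Infusion rate = 7.490 L/h × 11.8 mg/L = 88.38 mg/h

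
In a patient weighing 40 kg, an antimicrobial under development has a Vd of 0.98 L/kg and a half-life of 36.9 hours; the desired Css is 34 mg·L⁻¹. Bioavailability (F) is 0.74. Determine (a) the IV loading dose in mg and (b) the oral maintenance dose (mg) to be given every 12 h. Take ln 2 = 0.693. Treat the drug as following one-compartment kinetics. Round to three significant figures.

(a) 1330 mg; (b) 406 mg

Vd = 0.98 L/kg × 40 kg = 39.20 L
LD = Vd × C = 39.20 × 34 = 1333 mg
CL = 0.693 × Vd / t½ = 0.693 × 39.20 / 36.9 = 0.7362 L/h
D = CL × Css × τ / F = 0.7362 × 34 × 12 / 0.74 = 405.9 mg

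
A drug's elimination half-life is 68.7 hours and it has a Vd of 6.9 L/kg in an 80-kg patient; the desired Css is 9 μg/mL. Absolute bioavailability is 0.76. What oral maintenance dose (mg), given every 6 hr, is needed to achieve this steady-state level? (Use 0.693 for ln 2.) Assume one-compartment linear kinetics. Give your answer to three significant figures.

396 mg

Vd(total) = 80 kg × 6.9 L/kg = 552.0 L
CL = ln 2 · Vd / t½ = 0.693 × 552.0 / 68.7 = 5.568 L/h
D = CL × Css × τ / F = 5.568 × 9 × 6 / 0.76 = 395.6 mg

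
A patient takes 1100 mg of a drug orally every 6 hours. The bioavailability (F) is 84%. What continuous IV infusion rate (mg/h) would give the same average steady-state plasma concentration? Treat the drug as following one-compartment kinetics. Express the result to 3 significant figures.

154 mg/h

Equivalent systemic input: infusion rate = F·D/τ.
Rate = 0.84 × 1100 / 6 = 154.0 mg/h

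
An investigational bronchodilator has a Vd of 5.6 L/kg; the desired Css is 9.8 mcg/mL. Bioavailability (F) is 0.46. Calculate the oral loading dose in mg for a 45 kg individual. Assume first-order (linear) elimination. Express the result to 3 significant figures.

5370 mg

Vd = 5.6 L/kg × 45 kg = 252.0 L
LD = Vd × C / F = 252.0 × 9.800 / 0.46 = 5369 mg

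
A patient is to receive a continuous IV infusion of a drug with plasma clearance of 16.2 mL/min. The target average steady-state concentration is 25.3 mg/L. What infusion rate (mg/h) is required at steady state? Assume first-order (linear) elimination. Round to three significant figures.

24.6 mg/h

CL = 16.2 mL/min × 60/1000 = 0.9720 L/h
At steady state, infusion rate equals elimination rate: rate in = CL × Css.
R₀ = 0.9720 × 25.3 = 24.59 mg/h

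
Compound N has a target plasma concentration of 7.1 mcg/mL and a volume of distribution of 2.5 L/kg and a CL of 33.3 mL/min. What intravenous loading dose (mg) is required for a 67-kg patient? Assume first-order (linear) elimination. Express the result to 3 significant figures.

Total Vd = 2.5 × 67 = 167.5 L
The loading dose fills Vd to the target concentration.
LD = Vd × C = 167.5 × 7.100 = 1189 mg

1190 mg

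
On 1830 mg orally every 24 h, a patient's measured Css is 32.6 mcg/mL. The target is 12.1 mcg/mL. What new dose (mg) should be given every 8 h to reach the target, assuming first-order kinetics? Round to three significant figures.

With linear kinetics, Css is proportional to dose rate (D/τ) at fixed clearance.
D₂ = D₁ × (Css,target / Css,current) × (τ₂/τ₁) = 1830 × (12.1/32.6) × (8/24) = 226.4 mg

226 mg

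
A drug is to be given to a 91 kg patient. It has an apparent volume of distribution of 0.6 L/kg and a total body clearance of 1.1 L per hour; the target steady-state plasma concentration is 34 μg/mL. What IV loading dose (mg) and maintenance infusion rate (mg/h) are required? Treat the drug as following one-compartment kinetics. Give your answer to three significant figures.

Vd(total) = 91 kg × 0.6 L/kg = 54.60 L
LD = Vd · C_target = 54.60 × 34 = 1856 mg
Maintenance: replace elimination → rate = CL × Css = 1.100 × 34 = 37.40 mg/h

(a) 1860 mg; (b) 37.4 mg/h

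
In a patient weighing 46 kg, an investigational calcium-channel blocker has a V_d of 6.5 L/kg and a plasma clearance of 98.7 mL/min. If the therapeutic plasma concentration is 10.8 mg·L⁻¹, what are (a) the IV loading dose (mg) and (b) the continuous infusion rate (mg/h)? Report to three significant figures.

Vd(total) = 46 kg × 6.5 L/kg = 299.0 L
Loading dose = Vd × C = 299.0 × 10.8 = 3229 mg
CL = 98.7 mL/min = 98.7 × 0.06 = 5.922 L/h
Maintenance: replace elimination → rate = CL × Css = 5.922 × 10.8 = 63.96 mg/h

(a) 3230 mg; (b) 64.0 mg/h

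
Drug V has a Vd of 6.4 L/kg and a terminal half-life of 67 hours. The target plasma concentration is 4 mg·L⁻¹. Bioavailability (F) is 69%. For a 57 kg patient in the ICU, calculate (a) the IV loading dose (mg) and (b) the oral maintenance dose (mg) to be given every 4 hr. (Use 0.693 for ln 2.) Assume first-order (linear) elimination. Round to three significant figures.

(a) 1460 mg; (b) 87.5 mg

Vd = 6.4 L/kg × 57 kg = 364.8 L
LD = Vd × C = 364.8 × 4 = 1459 mg
CL = 0.693 × Vd / t½ = 0.693 × 364.8 / 67 = 3.773 L/h
D = CL × Css × τ / F = 3.773 × 4 × 4 / 0.69 = 87.49 mg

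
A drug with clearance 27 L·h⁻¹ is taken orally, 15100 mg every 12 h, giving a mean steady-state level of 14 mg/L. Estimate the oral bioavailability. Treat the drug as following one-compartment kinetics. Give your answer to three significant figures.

0.300

F·D/τ = CL·Css at steady state → F = CL·Css·τ / D.
F = 27 × 14 × 12 / 15100 = 0.300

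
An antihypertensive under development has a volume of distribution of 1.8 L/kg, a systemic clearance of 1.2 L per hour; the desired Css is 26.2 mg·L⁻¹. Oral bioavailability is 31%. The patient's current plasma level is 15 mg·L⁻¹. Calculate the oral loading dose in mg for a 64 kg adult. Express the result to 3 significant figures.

Vd(total) = 64 kg × 1.8 L/kg = 115.2 L
LD is governed by Vd — clearance does not enter the loading-dose calculation.
Concentration deficit ΔC = 26.2 − 15 = 11.20 mg/L
LD = Vd × ΔC / F = 115.2 × 11.20 / 0.31 = 4162 mg

4160 mg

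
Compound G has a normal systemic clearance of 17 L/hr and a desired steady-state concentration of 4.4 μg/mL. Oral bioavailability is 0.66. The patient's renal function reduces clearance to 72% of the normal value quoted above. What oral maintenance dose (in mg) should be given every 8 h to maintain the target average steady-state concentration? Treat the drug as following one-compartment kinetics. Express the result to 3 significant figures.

Patient clearance = 0.72 × 17.00 = 12.24 L/h
D = CL × Css × τ / F = 12.24 × 4.4 × 8 / 0.66 = 652.8 mg

653 mg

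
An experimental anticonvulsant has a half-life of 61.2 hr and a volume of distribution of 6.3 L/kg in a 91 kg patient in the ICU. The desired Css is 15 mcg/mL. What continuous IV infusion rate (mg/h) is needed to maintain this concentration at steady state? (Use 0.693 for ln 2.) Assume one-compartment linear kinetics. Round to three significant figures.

Total Vd = 6.3 × 91 = 573.3 L
k = 0.693/61.2 = 0.01132 h⁻¹, so CL = k·Vd = 0.01132 × 573.3 = 6.490 L/h
Infusion rate = CL × Css = 6.490 × 15 = 97.35 mg/h

97.4 mg/h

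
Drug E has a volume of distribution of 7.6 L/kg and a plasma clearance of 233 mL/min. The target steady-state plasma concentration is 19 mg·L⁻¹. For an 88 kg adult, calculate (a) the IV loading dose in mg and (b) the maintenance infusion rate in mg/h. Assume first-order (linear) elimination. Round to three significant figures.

(a) 12700 mg; (b) 266 mg/h

Vd = 7.6 L/kg × 88 kg = 668.8 L
Loading: fill Vd to C_target → 668.8 L × 19 mg/L = 12710 mg
CL = 233 mL/min × 60/1000 = 13.98 L/h
Maintenance infusion rate = CL × Css = 13.98 × 19 = 265.6 mg/h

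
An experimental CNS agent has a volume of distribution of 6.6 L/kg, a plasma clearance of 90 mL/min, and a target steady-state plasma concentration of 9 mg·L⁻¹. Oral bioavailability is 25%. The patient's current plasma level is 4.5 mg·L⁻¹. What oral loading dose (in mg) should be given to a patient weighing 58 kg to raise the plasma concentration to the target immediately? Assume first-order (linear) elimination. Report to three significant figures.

Vd(total) = 58 kg × 6.6 L/kg = 382.8 L
Concentration deficit ΔC = 9 − 4.5 = 4.500 mg/L
LD = Vd × ΔC / F = 382.8 × 4.500 / 0.25 = 6890 mg

6890 mg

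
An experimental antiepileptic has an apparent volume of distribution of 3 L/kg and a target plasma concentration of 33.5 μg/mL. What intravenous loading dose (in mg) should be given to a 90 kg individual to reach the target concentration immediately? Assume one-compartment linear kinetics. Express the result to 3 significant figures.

Vd(total) = 90 kg × 3 L/kg = 270.0 L
LD = Vd × C = 270.0 × 33.50 = 9045 mg

9050 mg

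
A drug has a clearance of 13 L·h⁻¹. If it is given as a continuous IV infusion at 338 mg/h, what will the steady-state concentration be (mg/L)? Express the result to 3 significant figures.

26.0 mg/L

Css = rate / CL = 338 / 13.00 = 26.00 mg/L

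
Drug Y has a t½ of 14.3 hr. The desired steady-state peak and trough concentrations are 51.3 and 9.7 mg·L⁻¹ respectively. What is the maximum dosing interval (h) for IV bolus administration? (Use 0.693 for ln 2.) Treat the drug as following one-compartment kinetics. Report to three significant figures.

34.4 h

k = 0.693 / t½ = 0.693 / 14.3 = 0.04846 h⁻¹
Between IV bolus doses, concentration decays as C = C₀·e^(−kτ), so C_peak/C_trough = e^(kτ).
τ_max = ln(C_peak/C_trough) / k = ln(51.3/9.7) / 0.04846 = 1.666 / 0.04846 = 34.38 h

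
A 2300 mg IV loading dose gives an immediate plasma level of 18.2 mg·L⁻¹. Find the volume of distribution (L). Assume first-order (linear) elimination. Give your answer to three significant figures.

Immediately after an IV bolus, C₀ = Dose / Vd, so Vd = Dose / C₀.
Vd = 2300 / 18.2 = 126.4 L

126 L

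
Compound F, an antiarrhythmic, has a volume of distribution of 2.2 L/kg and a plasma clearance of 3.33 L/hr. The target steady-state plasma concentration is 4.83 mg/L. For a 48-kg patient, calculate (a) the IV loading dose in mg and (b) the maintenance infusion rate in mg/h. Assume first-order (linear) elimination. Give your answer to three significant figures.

Vd = 2.2 L/kg × 48 kg = 105.6 L
Loading dose = Vd × C = 105.6 × 4.83 = 510.0 mg
Infusion rate = 3.330 L/h × 4.83 mg/L = 16.08 mg/h

(a) 510 mg; (b) 16.1 mg/h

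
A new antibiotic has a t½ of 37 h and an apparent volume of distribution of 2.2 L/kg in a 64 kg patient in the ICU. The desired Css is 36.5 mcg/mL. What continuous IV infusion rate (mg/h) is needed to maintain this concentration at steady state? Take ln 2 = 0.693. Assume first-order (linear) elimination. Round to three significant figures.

96.3 mg/h

Vd = 2.2 L/kg × 64 kg = 140.8 L
k = 0.693/37 = 0.01873 h⁻¹, so CL = k·Vd = 0.01873 × 140.8 = 2.637 L/h
Infusion rate = CL × Css = 2.637 × 36.5 = 96.25 mg/h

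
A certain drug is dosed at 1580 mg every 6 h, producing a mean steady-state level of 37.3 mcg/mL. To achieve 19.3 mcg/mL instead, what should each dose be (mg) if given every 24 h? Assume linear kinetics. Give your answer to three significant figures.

3270 mg

For first-order elimination, Css ∝ F·D/(CL·τ); F and CL are unchanged, so Css ∝ D/τ.
D₂ = D₁ × (Css,target / Css,current) × (τ₂/τ₁) = 1580 × (19.3/37.3) × (24/6) = 3270 mg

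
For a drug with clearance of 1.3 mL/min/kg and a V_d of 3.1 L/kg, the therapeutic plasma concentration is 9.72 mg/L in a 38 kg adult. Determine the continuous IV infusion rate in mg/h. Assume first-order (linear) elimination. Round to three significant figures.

28.8 mg/h

CL = 1.3 mL/min/kg × 38 kg = 49.40 mL/min = 49.40 × 60/1000 = 2.964 L/h
Maintenance depends on clearance, not Vd — rate in must match rate out.
Infusion rate = CL · Css = 2.964 L/h × 9.72 mg/L = 28.81 mg/h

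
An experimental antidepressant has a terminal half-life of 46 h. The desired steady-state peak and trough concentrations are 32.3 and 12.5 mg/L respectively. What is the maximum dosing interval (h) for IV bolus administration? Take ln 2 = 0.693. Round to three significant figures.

63.0 h

k = 0.693 / t½ = 0.693 / 46 = 0.01507 h⁻¹
Between IV bolus doses, concentration decays as C = C₀·e^(−kτ), so C_peak/C_trough = e^(kτ).
τ_max = ln(C_peak/C_trough) / k = ln(32.3/12.5) / 0.01507 = 0.9493 / 0.01507 = 62.99 h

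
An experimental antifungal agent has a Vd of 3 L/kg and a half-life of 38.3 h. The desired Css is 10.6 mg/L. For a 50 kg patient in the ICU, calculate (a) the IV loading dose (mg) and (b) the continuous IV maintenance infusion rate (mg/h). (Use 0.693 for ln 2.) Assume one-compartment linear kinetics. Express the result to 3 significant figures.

(a) 1590 mg; (b) 28.8 mg/h

Total Vd = 3 × 50 = 150.0 L
LD = Vd × C = 150.0 × 10.6 = 1590 mg
CL = 0.693 × Vd / t½ = 0.693 × 150.0 / 38.3 = 2.714 L/h
Infusion rate = CL × Css = 2.714 × 10.6 = 28.77 mg/h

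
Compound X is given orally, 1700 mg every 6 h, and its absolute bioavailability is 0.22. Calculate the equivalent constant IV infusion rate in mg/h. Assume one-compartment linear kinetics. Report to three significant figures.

Equivalent systemic input: infusion rate = F·D/τ.
Rate = 0.22 × 1700 / 6 = 62.33 mg/h

62.3 mg/h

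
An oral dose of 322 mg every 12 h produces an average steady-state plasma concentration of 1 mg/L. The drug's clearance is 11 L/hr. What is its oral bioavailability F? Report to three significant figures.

F·D/τ = CL·Css at steady state → F = CL·Css·τ / D.
F = 11 × 1 × 12 / 322 = 0.410

0.410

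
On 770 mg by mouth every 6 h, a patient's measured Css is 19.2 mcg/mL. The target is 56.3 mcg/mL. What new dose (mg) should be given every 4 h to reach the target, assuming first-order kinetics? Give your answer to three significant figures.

1510 mg

For first-order elimination, Css ∝ F·D/(CL·τ); F and CL are unchanged, so Css ∝ D/τ.
D₂ = D₁ × (Css,target / Css,current) × (τ₂/τ₁) = 770 × (56.3/19.2) × (4/6) = 1505 mg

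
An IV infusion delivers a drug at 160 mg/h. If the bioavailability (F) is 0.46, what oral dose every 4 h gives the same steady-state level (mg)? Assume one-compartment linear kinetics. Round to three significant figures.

To maintain the same Css, the systemic dosing rate must be unchanged: F·D/τ = infusion rate.
D = rate × τ / F = 160 × 4 / 0.46 = 1391 mg

1390 mg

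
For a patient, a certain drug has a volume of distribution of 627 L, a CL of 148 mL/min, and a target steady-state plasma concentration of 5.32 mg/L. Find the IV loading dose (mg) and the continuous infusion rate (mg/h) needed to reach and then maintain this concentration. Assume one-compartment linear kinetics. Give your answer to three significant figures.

Loading dose = Vd × C = 627.0 × 5.32 = 3336 mg
Convert clearance: 148 mL/min × 60 min/h ÷ 1000 mL/L = 8.880 L/h
Maintenance: replace elimination → rate = CL × Css = 8.880 × 5.32 = 47.24 mg/h

(a) 3340 mg; (b) 47.2 mg/h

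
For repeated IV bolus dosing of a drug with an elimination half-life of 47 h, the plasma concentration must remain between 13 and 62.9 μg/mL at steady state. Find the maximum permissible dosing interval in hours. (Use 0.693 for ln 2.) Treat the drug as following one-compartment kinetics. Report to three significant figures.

k = 0.693 / t½ = 0.693 / 47 = 0.01474 h⁻¹
Between IV bolus doses, concentration decays as C = C₀·e^(−kτ), so C_peak/C_trough = e^(kτ).
τ_max = ln(C_peak/C_trough) / k = ln(62.9/13) / 0.01474 = 1.577 / 0.01474 = 107.0 h

107 h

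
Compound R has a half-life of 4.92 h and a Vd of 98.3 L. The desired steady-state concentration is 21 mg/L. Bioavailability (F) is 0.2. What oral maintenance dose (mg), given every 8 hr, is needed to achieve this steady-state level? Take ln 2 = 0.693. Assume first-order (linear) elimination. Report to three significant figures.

CL = ln 2 · Vd / t½ = 0.693 × 98.30 / 4.92 = 13.85 L/h
D = CL × Css × τ / F = 13.85 × 21 × 8 / 0.2 = 11630 mg

11600 mg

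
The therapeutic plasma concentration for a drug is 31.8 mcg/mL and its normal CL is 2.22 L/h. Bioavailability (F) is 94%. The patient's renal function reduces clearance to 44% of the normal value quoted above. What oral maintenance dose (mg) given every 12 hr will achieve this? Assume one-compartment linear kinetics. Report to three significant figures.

Patient clearance = 0.44 × 2.220 = 0.9768 L/h
D = CL × Css × τ / F = 0.9768 × 31.8 × 12 / 0.94 = 396.5 mg

397 mg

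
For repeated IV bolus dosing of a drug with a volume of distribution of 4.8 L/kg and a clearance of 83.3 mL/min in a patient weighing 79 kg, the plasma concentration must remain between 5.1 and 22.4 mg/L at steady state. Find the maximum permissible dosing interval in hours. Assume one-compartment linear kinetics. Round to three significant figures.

Vd(total) = 79 kg × 4.8 L/kg = 379.2 L
CL = 83.3 mL/min = 83.3 × 0.06 = 4.998 L/h
k = CL / Vd = 4.998 / 379.2 = 0.01318 h⁻¹
Between IV bolus doses, concentration decays as C = C₀·e^(−kτ), so C_peak/C_trough = e^(kτ).
τ_max = ln(C_peak/C_trough) / k = ln(22.4/5.1) / 0.01318 = 1.480 / 0.01318 = 112.3 h

112 h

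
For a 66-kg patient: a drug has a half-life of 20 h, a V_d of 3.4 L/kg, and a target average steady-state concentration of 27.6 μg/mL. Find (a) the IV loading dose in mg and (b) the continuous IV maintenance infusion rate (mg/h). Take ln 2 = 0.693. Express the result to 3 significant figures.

(a) 6190 mg; (b) 215 mg/h

Vd = 3.4 L/kg × 66 kg = 224.4 L
LD = Vd × C = 224.4 × 27.6 = 6193 mg
CL = 0.693 × Vd / t½ = 0.693 × 224.4 / 20 = 7.775 L/h
Infusion rate = CL × Css = 7.775 × 27.6 = 214.6 mg/h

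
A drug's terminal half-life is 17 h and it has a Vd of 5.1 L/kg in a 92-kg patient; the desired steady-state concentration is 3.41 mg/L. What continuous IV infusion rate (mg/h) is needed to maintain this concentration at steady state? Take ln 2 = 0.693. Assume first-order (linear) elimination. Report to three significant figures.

Vd(total) = 92 kg × 5.1 L/kg = 469.2 L
k = 0.693/17 = 0.04076 h⁻¹, so CL = k·Vd = 0.04076 × 469.2 = 19.12 L/h
Infusion rate = CL × Css = 19.12 × 3.41 = 65.20 mg/h

65.2 mg/h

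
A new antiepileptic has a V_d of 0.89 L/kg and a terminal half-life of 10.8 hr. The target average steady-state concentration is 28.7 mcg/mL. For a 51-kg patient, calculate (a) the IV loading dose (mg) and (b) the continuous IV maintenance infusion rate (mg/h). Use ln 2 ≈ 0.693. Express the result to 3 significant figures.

(a) 1300 mg; (b) 83.6 mg/h

Vd = 0.89 L/kg × 51 kg = 45.39 L
LD = Vd × C = 45.39 × 28.7 = 1303 mg
CL = 0.693 × Vd / t½ = 0.693 × 45.39 / 10.8 = 2.913 L/h
Infusion rate = CL × Css = 2.913 × 28.7 = 83.60 mg/h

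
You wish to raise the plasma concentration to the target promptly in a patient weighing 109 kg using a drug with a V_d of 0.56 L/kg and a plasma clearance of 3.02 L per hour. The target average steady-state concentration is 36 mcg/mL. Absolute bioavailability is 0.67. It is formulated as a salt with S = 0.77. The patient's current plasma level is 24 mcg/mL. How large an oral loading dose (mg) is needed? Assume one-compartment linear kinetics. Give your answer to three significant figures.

Vd(total) = 109 kg × 0.56 L/kg = 61.04 L
Concentration deficit ΔC = 36 − 24 = 12.00 mg/L
LD = Vd × ΔC / F / S = 61.04 × 12.00 / 0.67 / 0.77 = 1420 mg

1420 mg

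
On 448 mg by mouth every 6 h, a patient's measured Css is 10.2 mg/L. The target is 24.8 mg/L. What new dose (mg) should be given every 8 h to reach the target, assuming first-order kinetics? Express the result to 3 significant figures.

For first-order elimination, Css ∝ F·D/(CL·τ); F and CL are unchanged, so Css ∝ D/τ.
D₂ = D₁ × (Css,target / Css,current) × (τ₂/τ₁) = 448 × (24.8/10.2) × (8/6) = 1452 mg

1450 mg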